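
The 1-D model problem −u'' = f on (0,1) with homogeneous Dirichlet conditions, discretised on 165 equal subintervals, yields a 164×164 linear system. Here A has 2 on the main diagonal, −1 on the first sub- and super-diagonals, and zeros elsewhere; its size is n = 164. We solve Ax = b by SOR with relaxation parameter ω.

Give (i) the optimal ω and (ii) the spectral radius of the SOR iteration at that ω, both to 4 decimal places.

ω* = 1.9626, ρ_SOR = 0.9626

B_J for the 164×164 system has eigenvalues cos(kπ/165); ρ_J = cos(π/165) = 0.9998.
√(1−ρ_J²) simplifies to sin(π/165) = 0.01904.
ω* = 2/(1 + 0.01904) = 2/1.01904 = 1.9626.
ρ_SOR = ω* − 1 = 1.9626 − 1 = 0.9626.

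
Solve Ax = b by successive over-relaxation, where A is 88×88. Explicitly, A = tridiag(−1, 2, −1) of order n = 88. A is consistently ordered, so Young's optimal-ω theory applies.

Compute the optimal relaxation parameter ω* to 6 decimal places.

ω* = 1.931823

ρ_J = max_k |cos(kπ/89)| = cos(π/89) = 0.999377
root = sin(π/89) = 0.0352915  (since 1−cos² = sin²).
Young: ω* = 2/(1+√(1−ρ_J²)) = 2/(1+0.0352915) = 2/1.0352915 = 1.931823.
ρ_SOR = ω* − 1 = 1.931823 − 1 = 0.931823.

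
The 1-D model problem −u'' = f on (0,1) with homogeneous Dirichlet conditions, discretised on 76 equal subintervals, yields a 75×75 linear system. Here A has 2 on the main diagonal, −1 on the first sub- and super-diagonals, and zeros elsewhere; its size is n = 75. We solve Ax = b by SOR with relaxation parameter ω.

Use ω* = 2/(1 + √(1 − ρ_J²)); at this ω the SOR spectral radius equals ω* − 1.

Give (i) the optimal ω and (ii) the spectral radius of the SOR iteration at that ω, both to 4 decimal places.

With n=75, ρ(Jacobi) = cos(π/76) = 0.9991.
1 − cos²(π/76) = sin²(π/76) ⇒ √(1−ρ_J²) = sin(π/76) = 0.04132.
ω* = 2 / (1 + 0.04132) = 2 / 1.04132 ≈ 1.9206.
ρ_SOR = ω* − 1 ≈ 0.9206.

ω* = 1.9206, ρ_SOR = 0.9206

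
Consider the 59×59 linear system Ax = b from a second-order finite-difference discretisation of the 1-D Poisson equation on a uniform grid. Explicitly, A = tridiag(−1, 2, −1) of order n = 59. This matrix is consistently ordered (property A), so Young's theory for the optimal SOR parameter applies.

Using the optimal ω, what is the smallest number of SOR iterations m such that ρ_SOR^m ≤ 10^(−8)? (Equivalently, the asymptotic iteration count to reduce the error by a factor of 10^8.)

n=59: λ(B_J) = 1 − λ(A)/2 = cos(kπ/60); k=1 gives ρ_J = 0.9986295.
root = sin(π/60) = 0.0523360  (since 1−cos² = sin²).
ω* = 2/(1 + 0.0523360) = 2/1.0523360 = 1.9005337.
ρ(B_{ω*}) = ω*−1 = 0.9005337
For 8 digits: m = 8·ln10 / (−ln 0.9005337) = 18.4207/0.104768 = 175.824; round up → m = 176.

m = 176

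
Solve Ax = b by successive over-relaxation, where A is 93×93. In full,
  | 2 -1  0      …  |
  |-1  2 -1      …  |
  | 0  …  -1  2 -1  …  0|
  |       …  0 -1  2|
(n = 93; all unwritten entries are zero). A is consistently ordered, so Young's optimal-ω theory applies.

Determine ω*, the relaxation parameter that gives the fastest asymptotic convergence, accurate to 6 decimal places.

ω* = 1.935331

n=93: λ(B_J) = 1 − λ(A)/2 = cos(kπ/94); k=1 gives ρ_J = 0.999442.
√(1−ρ_J²) simplifies to sin(π/94) = 0.0334150.
[ω*] 2 ÷ (1 + 0.0334150) = 2 ÷ 1.0334150 = 1.935331.
ρ_SOR = ω* − 1 ≈ 0.935331.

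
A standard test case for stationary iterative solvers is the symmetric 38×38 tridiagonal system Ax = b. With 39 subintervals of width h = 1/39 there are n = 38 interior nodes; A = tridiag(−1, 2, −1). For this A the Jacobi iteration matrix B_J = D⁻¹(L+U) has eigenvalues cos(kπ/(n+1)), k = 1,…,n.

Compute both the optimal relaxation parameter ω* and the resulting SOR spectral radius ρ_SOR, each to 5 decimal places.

n=38: λ(B_J) = 1 − λ(A)/2 = cos(kπ/39); k=1 gives ρ_J = 0.99676.
√(1−ρ_J²) = |sin(π/39)| = 0.080467
ω* = 2/(1+0.080467) = 1.85105
ρ_SOR = ω* − 1 = 1.85105 − 1 = 0.85105.

ω* = 1.85105, ρ_SOR = 0.85105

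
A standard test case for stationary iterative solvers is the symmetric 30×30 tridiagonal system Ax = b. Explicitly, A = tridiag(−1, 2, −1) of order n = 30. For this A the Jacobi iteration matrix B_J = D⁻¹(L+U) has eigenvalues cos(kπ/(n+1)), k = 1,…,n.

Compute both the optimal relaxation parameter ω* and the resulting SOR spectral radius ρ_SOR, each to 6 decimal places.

ω* = 1.816253, ρ_SOR = 0.816253

n=30: λ(B_J) = 1 − λ(A)/2 = cos(kπ/31); k=1 gives ρ_J = 0.994869.
1 − cos²(π/31) = sin²(π/31) ⇒ √(1−ρ_J²) = sin(π/31) = 0.1011683.
ω* = 2 / (1 + 0.1011683) = 2 / 1.1011683 ≈ 1.816253.
ρ_SOR = ω* − 1 ≈ 0.816253.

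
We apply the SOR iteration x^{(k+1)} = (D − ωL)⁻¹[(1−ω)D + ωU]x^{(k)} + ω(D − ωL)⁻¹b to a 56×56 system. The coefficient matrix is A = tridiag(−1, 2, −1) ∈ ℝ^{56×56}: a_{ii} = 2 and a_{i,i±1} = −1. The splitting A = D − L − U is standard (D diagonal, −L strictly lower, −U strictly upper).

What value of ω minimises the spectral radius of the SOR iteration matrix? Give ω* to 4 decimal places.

ω* = 1.8956

B_J for the 56×56 system has eigenvalues cos(kπ/57); ρ_J = cos(π/57) = 0.9985.
root = sin(π/57) = 0.05509  (since 1−cos² = sin²).
Then 2/(1+√(1−ρ_J²)) = 2/(1+0.05509); ω* = 2/1.05509 = 1.8956.
ρ_SOR = ω* − 1 = 1.8956 − 1 = 0.8956.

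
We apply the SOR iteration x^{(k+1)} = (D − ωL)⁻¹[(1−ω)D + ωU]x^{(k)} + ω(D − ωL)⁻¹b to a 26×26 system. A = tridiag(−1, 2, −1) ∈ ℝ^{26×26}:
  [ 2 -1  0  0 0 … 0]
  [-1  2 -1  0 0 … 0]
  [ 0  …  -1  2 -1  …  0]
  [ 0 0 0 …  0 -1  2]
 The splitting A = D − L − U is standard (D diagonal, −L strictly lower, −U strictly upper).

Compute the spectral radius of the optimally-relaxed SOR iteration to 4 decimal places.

ρ_SOR = 0.7920

ρ_J = max_k |cos(kπ/27)| = cos(π/27) = 0.9932
√(1−ρ_J²) simplifies to sin(π/27) = 0.11609.
Then 2/(1+√(1−ρ_J²)) = 2/(1+0.11609); ω* = 2/1.11609 = 1.7920.
At ω = 1.7920 every |λ(B_ω)| = ω−1, so ρ_SOR = 0.7920.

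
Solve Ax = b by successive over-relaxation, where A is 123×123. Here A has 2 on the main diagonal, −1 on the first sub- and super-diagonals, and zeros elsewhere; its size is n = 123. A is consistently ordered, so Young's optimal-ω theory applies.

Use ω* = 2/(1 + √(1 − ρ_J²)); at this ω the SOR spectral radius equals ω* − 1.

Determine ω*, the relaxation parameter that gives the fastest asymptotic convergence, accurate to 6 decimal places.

spectrum of D⁻¹(L+U) = {cos(kπ/124) : 1≤k≤123}; ρ_J = cos(π/124) = 0.999679.
root = sin(π/124) = 0.0253327  (since 1−cos² = sin²).
Young: ω* = 2/(1+√(1−ρ_J²)) = 2/(1+0.0253327) = 2/1.0253327 = 1.950586.
and ρ(B_{ω*}) = 1.950586 − 1 = 0.950586.

ω* = 1.950586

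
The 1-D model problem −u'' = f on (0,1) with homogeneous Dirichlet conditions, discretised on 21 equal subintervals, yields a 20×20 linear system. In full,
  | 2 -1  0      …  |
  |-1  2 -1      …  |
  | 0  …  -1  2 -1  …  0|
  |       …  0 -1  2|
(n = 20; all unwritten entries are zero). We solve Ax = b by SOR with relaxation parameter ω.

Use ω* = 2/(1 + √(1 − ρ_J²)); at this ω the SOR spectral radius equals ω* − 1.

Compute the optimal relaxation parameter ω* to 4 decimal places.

n=20: λ(B_J) = 1 − λ(A)/2 = cos(kπ/21); k=1 gives ρ_J = 0.9888.
√(1−ρ_J²) simplifies to sin(π/21) = 0.14904.
ω* = 2/(1 + 0.14904) = 2/1.14904 = 1.7406.
ρ(B_{ω*}) = ω*−1 = 0.7406

ω* = 1.7406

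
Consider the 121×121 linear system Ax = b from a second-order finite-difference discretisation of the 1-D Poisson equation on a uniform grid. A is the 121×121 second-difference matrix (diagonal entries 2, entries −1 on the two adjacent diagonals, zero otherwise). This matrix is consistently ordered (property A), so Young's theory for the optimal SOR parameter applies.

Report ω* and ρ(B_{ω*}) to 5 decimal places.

ω* = 1.94980, ρ_SOR = 0.94980

½·tridiag(1,0,1) at n=121: λ_k = cos(kπ/122); max |λ| at k=1 ⇒ ρ_J = cos(π/122) ≈ 0.99967.
√(1 − cos²(π/122)) = sin(π/122) ≈ 0.025748.
ω* = 2/(1 + 0.025748) = 2/1.025748 = 1.94980.
At ω = 1.94980 every |λ(B_ω)| = ω−1, so ρ_SOR = 0.94980.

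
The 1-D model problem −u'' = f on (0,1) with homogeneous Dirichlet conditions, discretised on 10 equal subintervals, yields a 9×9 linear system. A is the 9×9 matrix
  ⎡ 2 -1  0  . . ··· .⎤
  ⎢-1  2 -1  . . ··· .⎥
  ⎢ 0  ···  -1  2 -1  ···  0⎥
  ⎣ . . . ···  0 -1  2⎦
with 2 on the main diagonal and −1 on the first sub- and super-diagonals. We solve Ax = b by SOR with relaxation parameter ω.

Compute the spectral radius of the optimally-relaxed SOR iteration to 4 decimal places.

ρ_SOR = 0.5279

spectrum of D⁻¹(L+U) = {cos(kπ/10) : 1≤k≤9}; ρ_J = cos(π/10) = 0.9511.
√(1−ρ_J²) = |sin(π/10)| = 0.30902
Then 2/(1+√(1−ρ_J²)) = 2/(1+0.30902); ω* = 2/1.30902 = 1.5279.
ρ_SOR = ω* − 1 = 1.5279 − 1 = 0.5279.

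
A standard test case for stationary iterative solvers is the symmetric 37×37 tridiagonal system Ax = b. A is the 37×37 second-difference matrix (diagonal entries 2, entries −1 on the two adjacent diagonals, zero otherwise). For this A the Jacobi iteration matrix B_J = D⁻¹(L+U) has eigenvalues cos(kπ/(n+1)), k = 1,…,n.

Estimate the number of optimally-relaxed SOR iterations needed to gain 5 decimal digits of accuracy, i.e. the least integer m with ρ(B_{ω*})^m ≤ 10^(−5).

½·tridiag(1,0,1) at n=37: λ_k = cos(kπ/38); max |λ| at k=1 ⇒ ρ_J = cos(π/38) ≈ 0.9965845.
root = sin(π/38) = 0.0825793  (since 1−cos² = sin²).
Then 2/(1+√(1−ρ_J²)) = 2/(1+0.0825793); ω* = 2/1.0825793 = 1.8474397.
and ρ(B_{ω*}) = 1.8474397 − 1 = 0.8474397.
Need (0.8474397)^m ≤ 10^(−5): m ≥ 5·ln10/|ln 0.8474397| = 11.5129/0.165536 = 69.549 ⇒ m = 70.

m = 70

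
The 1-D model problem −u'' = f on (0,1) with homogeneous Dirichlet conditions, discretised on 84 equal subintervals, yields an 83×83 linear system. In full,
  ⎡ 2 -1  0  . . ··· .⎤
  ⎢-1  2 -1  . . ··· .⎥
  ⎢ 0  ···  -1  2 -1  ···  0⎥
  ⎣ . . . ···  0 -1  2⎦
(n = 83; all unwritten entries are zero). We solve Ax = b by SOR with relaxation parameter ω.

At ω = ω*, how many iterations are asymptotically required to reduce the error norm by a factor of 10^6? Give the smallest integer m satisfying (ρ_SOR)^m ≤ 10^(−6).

m = 185

With n=83, ρ(Jacobi) = cos(π/84) = 0.9993007.
√(1−ρ_J²) = |sin(π/84)| = 0.0373912
[ω*] 2 ÷ (1 + 0.0373912) = 2 ÷ 1.0373912 = 1.9279130.
ρ_SOR = ω* − 1 ≈ 0.9279130.
Need (0.9279130)^m ≤ 10^(−6): m ≥ 6·ln10/|ln 0.9279130| = 13.8155/0.0748173 = 184.656 ⇒ m = 185.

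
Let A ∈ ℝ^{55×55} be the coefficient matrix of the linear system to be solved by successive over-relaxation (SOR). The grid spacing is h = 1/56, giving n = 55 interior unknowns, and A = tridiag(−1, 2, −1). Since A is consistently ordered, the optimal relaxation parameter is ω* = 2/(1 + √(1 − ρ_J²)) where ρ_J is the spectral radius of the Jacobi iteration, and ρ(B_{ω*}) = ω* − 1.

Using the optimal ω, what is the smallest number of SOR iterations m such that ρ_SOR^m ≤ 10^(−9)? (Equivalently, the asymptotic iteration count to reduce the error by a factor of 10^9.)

B_J for the 55×55 system has eigenvalues cos(kπ/56); ρ_J = cos(π/56) = 0.9984268.
√(1−ρ_J²) simplifies to sin(π/56) = 0.0560704.
So ω* = 2/1.0560704 = 1.8938131 (Young).
Hence ρ(B_{ω*}) = 1.8938131 − 1 = 0.8938131.
ρ_SOR^m ≤ 10^(−9) ⇔ m ≥ 9·ln10/(−ln 0.8938131) = 20.7233/0.112259 = 184.603; m = ⌈184.603⌉ = 185.

m = 185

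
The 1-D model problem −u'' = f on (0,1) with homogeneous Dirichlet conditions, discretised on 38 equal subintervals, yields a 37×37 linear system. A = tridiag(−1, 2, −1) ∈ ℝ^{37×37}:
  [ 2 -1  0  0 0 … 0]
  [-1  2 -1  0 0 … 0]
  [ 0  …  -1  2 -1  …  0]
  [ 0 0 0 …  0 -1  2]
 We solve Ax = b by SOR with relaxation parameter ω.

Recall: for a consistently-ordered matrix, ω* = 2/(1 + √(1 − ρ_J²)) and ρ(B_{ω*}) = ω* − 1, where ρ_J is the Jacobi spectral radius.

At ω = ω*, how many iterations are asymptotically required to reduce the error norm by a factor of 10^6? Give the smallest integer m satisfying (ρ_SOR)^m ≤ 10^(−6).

m = 84

spectrum of D⁻¹(L+U) = {cos(kπ/38) : 1≤k≤37}; ρ_J = cos(π/38) = 0.9965845.
√(1−ρ_J²) = |sin(π/38)| = 0.0825793
[ω*] 2 ÷ (1 + 0.0825793) = 2 ÷ 1.0825793 = 1.8474397.
At ω = 1.8474397 every |λ(B_ω)| = ω−1, so ρ_SOR = 0.8474397.
ρ_SOR^m ≤ 10^(−6) ⇔ m ≥ 6·ln10/(−ln 0.8474397) = 13.8155/0.165536 = 83.459; m = ⌈83.459⌉ = 84.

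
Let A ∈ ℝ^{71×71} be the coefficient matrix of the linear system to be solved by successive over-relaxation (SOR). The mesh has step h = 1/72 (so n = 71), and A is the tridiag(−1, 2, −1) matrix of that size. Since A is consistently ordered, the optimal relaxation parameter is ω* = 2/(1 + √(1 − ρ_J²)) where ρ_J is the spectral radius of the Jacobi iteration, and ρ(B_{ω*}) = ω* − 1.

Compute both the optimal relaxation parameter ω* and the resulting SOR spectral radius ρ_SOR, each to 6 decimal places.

[ρ_J] n=71: ρ(B_J) = cos(π/(n+1)) = cos(π/72) = 0.999048.
√(1−ρ_J²) = |sin(π/72)| = 0.0436194
ω* = 2/(1 + 0.0436194) = 2/1.0436194 = 1.916407.
ρ_SOR = ω* − 1 ≈ 0.916407.

ω* = 1.916407, ρ_SOR = 0.916407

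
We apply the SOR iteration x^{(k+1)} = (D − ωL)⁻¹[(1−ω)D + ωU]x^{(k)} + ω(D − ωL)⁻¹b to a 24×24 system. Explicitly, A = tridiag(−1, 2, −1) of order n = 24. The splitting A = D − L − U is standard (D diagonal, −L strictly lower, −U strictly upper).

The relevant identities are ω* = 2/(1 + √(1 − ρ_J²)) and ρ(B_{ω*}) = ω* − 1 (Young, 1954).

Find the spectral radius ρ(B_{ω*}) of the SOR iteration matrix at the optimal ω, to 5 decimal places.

B_J for the 24×24 system has eigenvalues cos(kπ/25); ρ_J = cos(π/25) = 0.99211.
1 − cos²(π/25) = sin²(π/25) ⇒ √(1−ρ_J²) = sin(π/25) = 0.125333.
ω* = 2 / (1 + 0.125333) = 2 / 1.125333 ≈ 1.77725.
and ρ(B_{ω*}) = 1.77725 − 1 = 0.77725.

ρ_SOR = 0.77725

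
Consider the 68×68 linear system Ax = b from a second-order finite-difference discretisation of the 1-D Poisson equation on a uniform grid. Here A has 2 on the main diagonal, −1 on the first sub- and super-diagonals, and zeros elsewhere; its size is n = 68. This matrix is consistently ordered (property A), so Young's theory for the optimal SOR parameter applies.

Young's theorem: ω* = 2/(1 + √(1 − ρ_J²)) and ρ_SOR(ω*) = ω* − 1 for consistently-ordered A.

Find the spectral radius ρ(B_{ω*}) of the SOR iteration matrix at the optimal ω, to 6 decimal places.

With n=68, ρ(Jacobi) = cos(π/69) = 0.998964.
root = sin(π/69) = 0.0455146  (since 1−cos² = sin²).
ω* = 2 / (1 + 0.0455146) = 2 / 1.0455146 ≈ 1.912934.
and ρ(B_{ω*}) = 1.912934 − 1 = 0.912934.

ρ_SOR = 0.912934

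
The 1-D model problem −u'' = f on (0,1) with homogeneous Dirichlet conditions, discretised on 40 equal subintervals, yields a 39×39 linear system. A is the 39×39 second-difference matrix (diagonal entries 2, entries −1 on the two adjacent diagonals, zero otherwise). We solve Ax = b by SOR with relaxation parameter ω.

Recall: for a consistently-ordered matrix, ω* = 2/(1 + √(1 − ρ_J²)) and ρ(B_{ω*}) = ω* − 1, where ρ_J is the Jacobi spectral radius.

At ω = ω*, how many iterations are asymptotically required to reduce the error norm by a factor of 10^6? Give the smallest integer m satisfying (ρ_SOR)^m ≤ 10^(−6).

m = 88

n=39: λ(B_J) = 1 − λ(A)/2 = cos(kπ/40); k=1 gives ρ_J = 0.9969173.
1 − cos²(π/40) = sin²(π/40) ⇒ √(1−ρ_J²) = sin(π/40) = 0.0784591.
[ω*] 2 ÷ (1 + 0.0784591) = 2 ÷ 1.0784591 = 1.8544978.
ρ(B_{ω*}) = ω*−1 = 0.8544978
m ≥ 6·ln10 / (−ln 0.8544978) = 87.862; smallest integer m = 88.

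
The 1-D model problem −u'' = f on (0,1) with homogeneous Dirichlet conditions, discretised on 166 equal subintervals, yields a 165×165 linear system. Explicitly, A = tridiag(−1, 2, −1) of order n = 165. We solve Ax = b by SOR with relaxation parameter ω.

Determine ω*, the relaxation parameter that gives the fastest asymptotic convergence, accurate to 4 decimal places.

ω* = 1.9629

With n=165, ρ(Jacobi) = cos(π/166) = 0.9998.
√(1 − cos²(π/166)) = sin(π/166) ≈ 0.01892.
[ω*] 2 ÷ (1 + 0.01892) = 2 ÷ 1.01892 = 1.9629.
ρ_SOR = ω* − 1 ≈ 0.9629.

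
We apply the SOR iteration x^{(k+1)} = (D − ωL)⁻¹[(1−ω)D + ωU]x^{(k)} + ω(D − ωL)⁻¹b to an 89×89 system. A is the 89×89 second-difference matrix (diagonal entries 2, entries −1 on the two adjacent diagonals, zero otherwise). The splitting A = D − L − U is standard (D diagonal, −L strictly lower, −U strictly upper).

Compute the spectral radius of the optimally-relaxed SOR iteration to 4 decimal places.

With n=89, ρ(Jacobi) = cos(π/90) = 0.9994.
root = sin(π/90) = 0.03490  (since 1−cos² = sin²).
ω* = 2/(1 + 0.03490) = 2/1.03490 = 1.9326.
ρ_SOR = ω* − 1 ≈ 0.9326.

ρ_SOR = 0.9326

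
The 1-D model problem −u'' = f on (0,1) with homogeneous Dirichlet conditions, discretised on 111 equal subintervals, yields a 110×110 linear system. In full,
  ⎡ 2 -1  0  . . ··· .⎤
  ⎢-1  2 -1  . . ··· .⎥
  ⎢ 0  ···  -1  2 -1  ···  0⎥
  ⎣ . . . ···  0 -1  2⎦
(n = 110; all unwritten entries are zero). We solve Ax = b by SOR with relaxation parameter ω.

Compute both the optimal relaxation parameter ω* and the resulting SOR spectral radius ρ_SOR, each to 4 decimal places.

ω* = 1.9450, ρ_SOR = 0.9450

[ρ_J] n=110: ρ(B_J) = cos(π/(n+1)) = cos(π/111) = 0.9996.
1 − cos²(π/111) = sin²(π/111) ⇒ √(1−ρ_J²) = sin(π/111) = 0.02830.
ω* = 2/(1 + 0.02830) = 2/1.02830 = 1.9450.
ρ_SOR = ω* − 1 ≈ 0.9450.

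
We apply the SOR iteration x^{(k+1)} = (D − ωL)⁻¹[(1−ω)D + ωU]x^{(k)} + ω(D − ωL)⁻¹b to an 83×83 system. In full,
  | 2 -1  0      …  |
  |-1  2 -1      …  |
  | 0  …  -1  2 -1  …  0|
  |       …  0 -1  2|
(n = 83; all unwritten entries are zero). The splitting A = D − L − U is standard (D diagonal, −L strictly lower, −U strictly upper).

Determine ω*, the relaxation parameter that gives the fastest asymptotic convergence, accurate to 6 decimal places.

B_J for the 83×83 system has eigenvalues cos(kπ/84); ρ_J = cos(π/84) = 0.999301.
√(1−ρ_J²) = |sin(π/84)| = 0.0373912
Young: ω* = 2/(1+√(1−ρ_J²)) = 2/(1+0.0373912) = 2/1.0373912 = 1.927913.
[ρ_SOR] ω* − 1 = 0.927913.

ω* = 1.927913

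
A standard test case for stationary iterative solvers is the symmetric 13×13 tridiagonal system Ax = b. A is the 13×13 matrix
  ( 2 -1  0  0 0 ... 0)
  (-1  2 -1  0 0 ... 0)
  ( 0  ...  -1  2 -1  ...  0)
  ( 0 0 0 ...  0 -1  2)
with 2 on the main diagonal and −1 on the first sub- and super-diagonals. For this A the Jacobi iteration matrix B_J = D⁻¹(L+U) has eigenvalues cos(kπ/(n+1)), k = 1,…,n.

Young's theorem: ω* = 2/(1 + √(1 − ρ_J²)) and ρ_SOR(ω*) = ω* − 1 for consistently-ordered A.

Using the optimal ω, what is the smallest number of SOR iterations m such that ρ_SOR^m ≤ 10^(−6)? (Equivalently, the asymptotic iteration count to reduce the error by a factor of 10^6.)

n=13: λ(B_J) = 1 − λ(A)/2 = cos(kπ/14); k=1 gives ρ_J = 0.9749279.
1 − cos²(π/14) = sin²(π/14) ⇒ √(1−ρ_J²) = sin(π/14) = 0.2225209.
Then 2/(1+√(1−ρ_J²)) = 2/(1+0.2225209); ω* = 2/1.2225209 = 1.6359639.
Hence ρ(B_{ω*}) = 1.6359639 − 1 = 0.6359639.
ρ_SOR^m ≤ 10^(−6) ⇔ m ≥ 6·ln10/(−ln 0.6359639) = 13.8155/0.452613 = 30.524; m = ⌈30.524⌉ = 31.

m = 31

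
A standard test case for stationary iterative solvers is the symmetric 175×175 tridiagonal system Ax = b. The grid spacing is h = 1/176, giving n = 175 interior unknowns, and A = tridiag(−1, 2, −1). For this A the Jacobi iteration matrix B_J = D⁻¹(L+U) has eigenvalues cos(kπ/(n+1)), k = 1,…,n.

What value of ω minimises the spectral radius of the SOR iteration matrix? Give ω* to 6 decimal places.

½·tridiag(1,0,1) at n=175: λ_k = cos(kπ/176); max |λ| at k=1 ⇒ ρ_J = cos(π/176) ≈ 0.999841.
√(1 − cos²(π/176)) = sin(π/176) ≈ 0.0178490.
ω* = 2/(1+0.0178490) = 1.964928
Hence ρ(B_{ω*}) = 1.964928 − 1 = 0.964928.

ω* = 1.964928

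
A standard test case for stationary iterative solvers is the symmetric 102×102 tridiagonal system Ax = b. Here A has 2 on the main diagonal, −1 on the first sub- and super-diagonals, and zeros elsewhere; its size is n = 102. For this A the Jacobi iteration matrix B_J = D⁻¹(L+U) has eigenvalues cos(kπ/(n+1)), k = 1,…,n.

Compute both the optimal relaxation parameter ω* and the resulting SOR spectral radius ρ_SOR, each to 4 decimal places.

With n=102, ρ(Jacobi) = cos(π/103) = 0.9995.
1 − cos²(π/103) = sin²(π/103) ⇒ √(1−ρ_J²) = sin(π/103) = 0.03050.
Young: ω* = 2/(1+√(1−ρ_J²)) = 2/(1+0.03050) = 2/1.03050 = 1.9408.
ρ_SOR = ω* − 1 ≈ 0.9408.

ω* = 1.9408, ρ_SOR = 0.9408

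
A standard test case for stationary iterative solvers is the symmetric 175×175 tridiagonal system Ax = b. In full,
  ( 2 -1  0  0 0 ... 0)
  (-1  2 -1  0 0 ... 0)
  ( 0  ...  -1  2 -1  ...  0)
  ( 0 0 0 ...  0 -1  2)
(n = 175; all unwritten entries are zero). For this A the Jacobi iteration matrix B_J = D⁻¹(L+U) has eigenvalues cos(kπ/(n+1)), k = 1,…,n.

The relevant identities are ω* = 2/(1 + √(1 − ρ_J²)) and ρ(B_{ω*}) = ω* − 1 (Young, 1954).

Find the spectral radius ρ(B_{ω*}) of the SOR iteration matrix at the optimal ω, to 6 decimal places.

[ρ_J] n=175: ρ(B_J) = cos(π/(n+1)) = cos(π/176) = 0.999841.
√(1−ρ_J²) simplifies to sin(π/176) = 0.0178490.
ω* = 2 / (1 + 0.0178490) = 2 / 1.0178490 ≈ 1.964928.
Hence ρ(B_{ω*}) = 1.964928 − 1 = 0.964928.

ρ_SOR = 0.964928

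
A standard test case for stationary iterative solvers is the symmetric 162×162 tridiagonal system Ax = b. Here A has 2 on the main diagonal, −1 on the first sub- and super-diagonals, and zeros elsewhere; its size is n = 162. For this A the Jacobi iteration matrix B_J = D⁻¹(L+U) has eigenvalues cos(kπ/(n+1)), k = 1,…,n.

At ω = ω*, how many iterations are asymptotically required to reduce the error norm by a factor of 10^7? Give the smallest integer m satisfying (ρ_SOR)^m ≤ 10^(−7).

m = 419

ρ_J = max_k |cos(kπ/163)| = cos(π/163) = 0.9998143
√(1−ρ_J²) = |sin(π/163)| = 0.0192724
ω* = 2 / (1 + 0.0192724) = 2 / 1.0192724 ≈ 1.9621840.
ρ_SOR = ω* − 1 ≈ 0.9621840.
For 7 digits: m = 7·ln10 / (−ln 0.9621840) = 16.1181/0.0385496 = 418.113; round up → m = 419.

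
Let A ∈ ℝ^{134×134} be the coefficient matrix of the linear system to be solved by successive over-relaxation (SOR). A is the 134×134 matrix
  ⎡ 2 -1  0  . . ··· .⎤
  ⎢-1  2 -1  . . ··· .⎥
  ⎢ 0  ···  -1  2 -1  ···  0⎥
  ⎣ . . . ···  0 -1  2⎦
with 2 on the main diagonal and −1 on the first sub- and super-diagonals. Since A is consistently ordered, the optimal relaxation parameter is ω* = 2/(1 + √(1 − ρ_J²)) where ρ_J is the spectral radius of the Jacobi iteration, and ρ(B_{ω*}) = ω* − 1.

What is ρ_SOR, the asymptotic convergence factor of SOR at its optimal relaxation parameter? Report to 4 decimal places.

With n=134, ρ(Jacobi) = cos(π/135) = 0.9997.
√(1−ρ_J²) simplifies to sin(π/135) = 0.02327.
So ω* = 2/1.02327 = 1.9545 (Young).
ρ(B_{ω*}) = ω*−1 = 0.9545

ρ_SOR = 0.9545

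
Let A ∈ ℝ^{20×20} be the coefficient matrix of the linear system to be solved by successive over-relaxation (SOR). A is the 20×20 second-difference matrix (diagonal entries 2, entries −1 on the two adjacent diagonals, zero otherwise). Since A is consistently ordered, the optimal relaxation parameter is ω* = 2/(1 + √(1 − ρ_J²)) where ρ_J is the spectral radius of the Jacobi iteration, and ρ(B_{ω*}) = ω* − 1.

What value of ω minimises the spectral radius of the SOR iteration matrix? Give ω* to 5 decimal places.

ω* = 1.74058

spectrum of D⁻¹(L+U) = {cos(kπ/21) : 1≤k≤20}; ρ_J = cos(π/21) = 0.98883.
1 − cos²(π/21) = sin²(π/21) ⇒ √(1−ρ_J²) = sin(π/21) = 0.149042.
[ω*] 2 ÷ (1 + 0.149042) = 2 ÷ 1.149042 = 1.74058.
and ρ(B_{ω*}) = 1.74058 − 1 = 0.74058.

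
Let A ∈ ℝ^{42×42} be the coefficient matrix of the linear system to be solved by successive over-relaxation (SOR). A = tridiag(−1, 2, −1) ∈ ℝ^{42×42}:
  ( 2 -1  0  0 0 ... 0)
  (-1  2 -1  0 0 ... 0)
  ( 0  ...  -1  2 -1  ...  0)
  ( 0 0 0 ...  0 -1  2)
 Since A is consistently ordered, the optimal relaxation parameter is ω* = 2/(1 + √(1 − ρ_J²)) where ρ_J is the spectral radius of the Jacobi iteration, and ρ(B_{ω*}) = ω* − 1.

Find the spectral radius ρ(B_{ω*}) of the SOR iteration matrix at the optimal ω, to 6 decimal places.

ρ_SOR = 0.863941

½·tridiag(1,0,1) at n=42: λ_k = cos(kπ/43); max |λ| at k=1 ⇒ ρ_J = cos(π/43) ≈ 0.997332.
√(1−ρ_J²) simplifies to sin(π/43) = 0.0729953.
Young: ω* = 2/(1+√(1−ρ_J²)) = 2/(1+0.0729953) = 2/1.0729953 = 1.863941.
ρ_SOR = ω* − 1 = 1.863941 − 1 = 0.863941.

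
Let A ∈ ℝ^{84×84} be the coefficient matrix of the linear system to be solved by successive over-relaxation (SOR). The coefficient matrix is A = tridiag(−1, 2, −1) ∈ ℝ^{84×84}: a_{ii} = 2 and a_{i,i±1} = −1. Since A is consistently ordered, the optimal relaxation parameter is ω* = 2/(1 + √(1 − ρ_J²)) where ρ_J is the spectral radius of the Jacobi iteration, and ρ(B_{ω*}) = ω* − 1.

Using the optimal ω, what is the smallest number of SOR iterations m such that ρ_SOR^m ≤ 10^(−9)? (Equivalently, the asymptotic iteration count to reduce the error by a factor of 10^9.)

m = 281

½·tridiag(1,0,1) at n=84: λ_k = cos(kπ/85); max |λ| at k=1 ⇒ ρ_J = cos(π/85) ≈ 0.9993171.
√(1−ρ_J²) simplifies to sin(π/85) = 0.0369515.
ω* = 2/(1+0.0369515) = 1.9287305
ρ(B_{ω*}) = ω*−1 = 0.9287305
(0.9287305)^m ≤ 10^{−9}  ⇒  m·ln(0.9287305) ≤ −9·ln10  ⇒  m ≥ 280.284  ⇒  m = 281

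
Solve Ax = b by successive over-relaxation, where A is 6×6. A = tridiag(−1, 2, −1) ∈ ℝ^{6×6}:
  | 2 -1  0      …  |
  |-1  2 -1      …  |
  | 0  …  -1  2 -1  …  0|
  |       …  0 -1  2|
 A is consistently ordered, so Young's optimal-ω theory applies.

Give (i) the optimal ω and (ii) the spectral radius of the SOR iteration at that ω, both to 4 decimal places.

n=6: λ(B_J) = 1 − λ(A)/2 = cos(kπ/7); k=1 gives ρ_J = 0.9010.
1 − cos²(π/7) = sin²(π/7) ⇒ √(1−ρ_J²) = sin(π/7) = 0.43388.
ω* = 2/(1+0.43388) = 1.3948
and ρ(B_{ω*}) = 1.3948 − 1 = 0.3948.

ω* = 1.3948, ρ_SOR = 0.3948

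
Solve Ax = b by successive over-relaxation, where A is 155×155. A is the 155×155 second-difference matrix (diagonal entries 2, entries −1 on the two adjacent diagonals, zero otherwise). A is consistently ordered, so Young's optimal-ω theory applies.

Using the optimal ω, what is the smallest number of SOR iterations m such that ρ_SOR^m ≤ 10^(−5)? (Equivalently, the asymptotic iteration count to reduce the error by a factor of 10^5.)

spectrum of D⁻¹(L+U) = {cos(kπ/156) : 1≤k≤155}; ρ_J = cos(π/156) = 0.9997972.
√(1−ρ_J²) simplifies to sin(π/156) = 0.0201371.
ω* = 2/(1 + 0.0201371) = 2/1.0201371 = 1.9605208.
ρ(B_{ω*}) = ω*−1 = 0.9605208
m ≥ 5·ln10 / (−ln 0.9605208) = 285.825; smallest integer m = 286.

m = 286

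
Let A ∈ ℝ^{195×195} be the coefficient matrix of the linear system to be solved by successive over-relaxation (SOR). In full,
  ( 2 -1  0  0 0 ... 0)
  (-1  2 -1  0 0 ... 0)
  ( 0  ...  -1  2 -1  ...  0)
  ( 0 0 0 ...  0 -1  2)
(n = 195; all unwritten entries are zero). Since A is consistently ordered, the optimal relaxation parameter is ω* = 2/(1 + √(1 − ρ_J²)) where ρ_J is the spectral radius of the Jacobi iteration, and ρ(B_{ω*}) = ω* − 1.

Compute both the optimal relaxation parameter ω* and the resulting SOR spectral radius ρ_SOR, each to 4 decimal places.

n=195: λ(B_J) = 1 − λ(A)/2 = cos(kπ/196); k=1 gives ρ_J = 0.9999.
1 − cos²(π/196) = sin²(π/196) ⇒ √(1−ρ_J²) = sin(π/196) = 0.01603.
So ω* = 2/1.01603 = 1.9684 (Young).
ρ_SOR = ω* − 1 ≈ 0.9684.

ω* = 1.9684, ρ_SOR = 0.9684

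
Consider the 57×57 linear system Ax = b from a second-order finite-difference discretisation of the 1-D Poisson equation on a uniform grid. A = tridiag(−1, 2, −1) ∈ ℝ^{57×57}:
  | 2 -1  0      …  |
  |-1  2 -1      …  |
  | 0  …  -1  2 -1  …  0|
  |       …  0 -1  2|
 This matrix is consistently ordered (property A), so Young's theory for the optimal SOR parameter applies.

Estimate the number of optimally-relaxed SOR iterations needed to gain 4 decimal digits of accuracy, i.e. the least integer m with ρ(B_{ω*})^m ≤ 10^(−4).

ρ_J = max_k |cos(kπ/58)| = cos(π/58) = 0.9985334
1 − cos²(π/58) = sin²(π/58) ⇒ √(1−ρ_J²) = sin(π/58) = 0.0541389.
So ω* = 2/1.0541389 = 1.8972832 (Young).
ρ_SOR = ω* − 1 = 1.8972832 − 1 = 0.8972832.
4·ln10 = 9.21034; −ln(0.8972832) = 0.108384; m = ⌈9.21034/0.108384⌉ = ⌈84.979⌉ = 85.

m = 85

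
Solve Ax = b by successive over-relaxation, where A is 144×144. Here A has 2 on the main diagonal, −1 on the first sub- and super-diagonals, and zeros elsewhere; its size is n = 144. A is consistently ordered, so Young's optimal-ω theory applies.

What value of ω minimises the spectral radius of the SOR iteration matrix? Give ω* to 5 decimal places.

ω* = 1.95759

½·tridiag(1,0,1) at n=144: λ_k = cos(kπ/145); max |λ| at k=1 ⇒ ρ_J = cos(π/145) ≈ 0.99977.
1 − cos²(π/145) = sin²(π/145) ⇒ √(1−ρ_J²) = sin(π/145) = 0.021664.
Young: ω* = 2/(1+√(1−ρ_J²)) = 2/(1+0.021664) = 2/1.021664 = 1.95759.
[ρ_SOR] ω* − 1 = 0.95759.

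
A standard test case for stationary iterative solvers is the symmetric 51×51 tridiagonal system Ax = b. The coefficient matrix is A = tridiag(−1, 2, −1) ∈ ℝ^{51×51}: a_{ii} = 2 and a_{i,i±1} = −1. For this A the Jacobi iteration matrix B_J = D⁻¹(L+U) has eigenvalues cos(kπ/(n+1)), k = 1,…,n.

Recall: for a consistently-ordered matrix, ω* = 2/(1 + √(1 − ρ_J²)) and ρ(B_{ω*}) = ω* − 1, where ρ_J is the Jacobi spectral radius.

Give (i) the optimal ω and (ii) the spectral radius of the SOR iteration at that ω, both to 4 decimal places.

n=51: λ(B_J) = 1 − λ(A)/2 = cos(kπ/52); k=1 gives ρ_J = 0.9982.
√(1−ρ_J²) simplifies to sin(π/52) = 0.06038.
Then 2/(1+√(1−ρ_J²)) = 2/(1+0.06038); ω* = 2/1.06038 = 1.8861.
ρ_SOR = ω* − 1 = 1.8861 − 1 = 0.8861.

ω* = 1.8861, ρ_SOR = 0.8861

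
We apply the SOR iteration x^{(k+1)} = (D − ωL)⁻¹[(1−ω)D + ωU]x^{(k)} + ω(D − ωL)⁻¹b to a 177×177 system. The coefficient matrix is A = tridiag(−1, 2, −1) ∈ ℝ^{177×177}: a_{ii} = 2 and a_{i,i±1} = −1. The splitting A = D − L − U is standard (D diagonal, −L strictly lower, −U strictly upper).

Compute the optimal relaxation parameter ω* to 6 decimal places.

n=177: λ(B_J) = 1 − λ(A)/2 = cos(kπ/178); k=1 gives ρ_J = 0.999844.
root = sin(π/178) = 0.0176485  (since 1−cos² = sin²).
Young: ω* = 2/(1+√(1−ρ_J²)) = 2/(1+0.0176485) = 2/1.0176485 = 1.965315.
At ω = 1.965315 every |λ(B_ω)| = ω−1, so ρ_SOR = 0.965315.

ω* = 1.965315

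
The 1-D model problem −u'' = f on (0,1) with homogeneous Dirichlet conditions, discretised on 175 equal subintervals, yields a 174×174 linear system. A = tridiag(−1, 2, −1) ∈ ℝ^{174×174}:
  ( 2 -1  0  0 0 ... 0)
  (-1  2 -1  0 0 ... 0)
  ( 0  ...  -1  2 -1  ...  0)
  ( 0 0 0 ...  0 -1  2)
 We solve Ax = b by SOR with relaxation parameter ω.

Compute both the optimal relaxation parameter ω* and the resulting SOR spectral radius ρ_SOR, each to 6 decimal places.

With n=174, ρ(Jacobi) = cos(π/175) = 0.999839.
√(1−ρ_J²) simplifies to sin(π/175) = 0.0179510.
ω* = 2/(1+0.0179510) = 1.964731
ρ(B_{ω*}) = ω*−1 = 0.964731

ω* = 1.964731, ρ_SOR = 0.964731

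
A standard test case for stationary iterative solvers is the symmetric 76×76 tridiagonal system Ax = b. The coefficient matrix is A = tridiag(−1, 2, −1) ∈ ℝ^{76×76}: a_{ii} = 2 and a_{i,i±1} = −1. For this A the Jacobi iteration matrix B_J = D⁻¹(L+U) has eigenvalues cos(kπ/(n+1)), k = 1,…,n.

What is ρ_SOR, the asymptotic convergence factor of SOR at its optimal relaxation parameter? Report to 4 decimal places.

ρ_SOR = 0.9216

[ρ_J] n=76: ρ(B_J) = cos(π/(n+1)) = cos(π/77) = 0.9992.
root = sin(π/77) = 0.04079  (since 1−cos² = sin²).
Then 2/(1+√(1−ρ_J²)) = 2/(1+0.04079); ω* = 2/1.04079 = 1.9216.
Hence ρ(B_{ω*}) = 1.9216 − 1 = 0.9216.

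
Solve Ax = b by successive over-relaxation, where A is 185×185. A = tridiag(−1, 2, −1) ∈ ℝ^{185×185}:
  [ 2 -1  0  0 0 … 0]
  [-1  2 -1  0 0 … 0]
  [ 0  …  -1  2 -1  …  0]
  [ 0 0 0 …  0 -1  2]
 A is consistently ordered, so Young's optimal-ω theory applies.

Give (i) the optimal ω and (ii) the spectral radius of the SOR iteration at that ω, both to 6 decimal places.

ω* = 1.966782, ρ_SOR = 0.966782

[ρ_J] n=185: ρ(B_J) = cos(π/(n+1)) = cos(π/186) = 0.999857.
root = sin(π/186) = 0.0168895  (since 1−cos² = sin²).
Young: ω* = 2/(1+√(1−ρ_J²)) = 2/(1+0.0168895) = 2/1.0168895 = 1.966782.
[ρ_SOR] ω* − 1 = 0.966782.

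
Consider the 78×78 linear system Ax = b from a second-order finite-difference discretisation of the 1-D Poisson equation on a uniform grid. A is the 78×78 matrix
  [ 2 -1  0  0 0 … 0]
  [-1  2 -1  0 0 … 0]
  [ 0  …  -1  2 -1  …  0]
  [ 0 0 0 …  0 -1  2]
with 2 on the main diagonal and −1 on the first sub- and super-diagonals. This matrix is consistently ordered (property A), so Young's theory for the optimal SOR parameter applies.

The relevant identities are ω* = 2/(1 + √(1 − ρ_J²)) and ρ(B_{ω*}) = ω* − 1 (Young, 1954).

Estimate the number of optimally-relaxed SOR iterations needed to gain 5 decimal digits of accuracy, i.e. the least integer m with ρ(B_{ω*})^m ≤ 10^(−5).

m = 145

spectrum of D⁻¹(L+U) = {cos(kπ/79) : 1≤k≤78}; ρ_J = cos(π/79) = 0.9992094.
√(1−ρ_J²) simplifies to sin(π/79) = 0.0397565.
Then 2/(1+√(1−ρ_J²)) = 2/(1+0.0397565); ω* = 2/1.0397565 = 1.9235273.
ρ(B_{ω*}) = ω*−1 = 0.9235273
Need (0.9235273)^m ≤ 10^(−5): m ≥ 5·ln10/|ln 0.9235273| = 11.5129/0.0795549 = 144.716 ⇒ m = 145.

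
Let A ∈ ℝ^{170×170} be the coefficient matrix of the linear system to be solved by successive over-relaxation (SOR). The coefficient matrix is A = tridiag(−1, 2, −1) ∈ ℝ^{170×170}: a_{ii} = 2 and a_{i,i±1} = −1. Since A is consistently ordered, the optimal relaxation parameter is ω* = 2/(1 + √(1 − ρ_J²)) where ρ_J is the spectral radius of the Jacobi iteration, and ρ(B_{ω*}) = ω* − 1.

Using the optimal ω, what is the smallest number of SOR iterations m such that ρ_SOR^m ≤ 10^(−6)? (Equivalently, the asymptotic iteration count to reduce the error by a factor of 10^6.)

m = 376

n=170: λ(B_J) = 1 − λ(A)/2 = cos(kπ/171); k=1 gives ρ_J = 0.9998312.
root = sin(π/171) = 0.0183709  (since 1−cos² = sin²).
ω* = 2 / (1 + 0.0183709) = 2 / 1.0183709 ≈ 1.9639210.
ρ(B_{ω*}) = ω*−1 = 0.9639210
(0.9639210)^m ≤ 10^{−6}  ⇒  m·ln(0.9639210) ≤ −6·ln10  ⇒  m ≥ 375.974  ⇒  m = 376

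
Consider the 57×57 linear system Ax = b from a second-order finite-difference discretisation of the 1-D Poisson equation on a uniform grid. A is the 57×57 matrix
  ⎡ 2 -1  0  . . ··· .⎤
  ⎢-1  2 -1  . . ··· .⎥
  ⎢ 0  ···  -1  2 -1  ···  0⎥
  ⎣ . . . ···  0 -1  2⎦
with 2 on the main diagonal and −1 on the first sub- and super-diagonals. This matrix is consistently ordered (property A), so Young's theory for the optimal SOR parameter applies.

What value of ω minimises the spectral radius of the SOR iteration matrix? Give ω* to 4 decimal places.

n=57: λ(B_J) = 1 − λ(A)/2 = cos(kπ/58); k=1 gives ρ_J = 0.9985.
1 − cos²(π/58) = sin²(π/58) ⇒ √(1−ρ_J²) = sin(π/58) = 0.05414.
[ω*] 2 ÷ (1 + 0.05414) = 2 ÷ 1.05414 = 1.8973.
[ρ_SOR] ω* − 1 = 0.8973.

ω* = 1.8973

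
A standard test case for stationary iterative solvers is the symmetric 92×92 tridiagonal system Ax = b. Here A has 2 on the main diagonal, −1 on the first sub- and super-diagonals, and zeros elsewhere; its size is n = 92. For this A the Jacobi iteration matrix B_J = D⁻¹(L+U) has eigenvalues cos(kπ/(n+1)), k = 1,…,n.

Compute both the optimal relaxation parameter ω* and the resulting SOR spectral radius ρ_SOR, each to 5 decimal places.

With n=92, ρ(Jacobi) = cos(π/93) = 0.99943.
√(1−ρ_J²) simplifies to sin(π/93) = 0.033774.
Young: ω* = 2/(1+√(1−ρ_J²)) = 2/(1+0.033774) = 2/1.033774 = 1.93466.
and ρ(B_{ω*}) = 1.93466 − 1 = 0.93466.

ω* = 1.93466, ρ_SOR = 0.93466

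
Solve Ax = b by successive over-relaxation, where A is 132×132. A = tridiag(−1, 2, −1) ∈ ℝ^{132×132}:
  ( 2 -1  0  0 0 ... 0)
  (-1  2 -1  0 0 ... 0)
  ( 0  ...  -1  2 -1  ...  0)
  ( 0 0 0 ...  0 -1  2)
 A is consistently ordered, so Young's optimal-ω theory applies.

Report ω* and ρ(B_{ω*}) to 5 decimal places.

ω* = 1.95385, ρ_SOR = 0.95385

½·tridiag(1,0,1) at n=132: λ_k = cos(kπ/133); max |λ| at k=1 ⇒ ρ_J = cos(π/133) ≈ 0.99972.
√(1−ρ_J²) = |sin(π/133)| = 0.023619
Young: ω* = 2/(1+√(1−ρ_J²)) = 2/(1+0.023619) = 2/1.023619 = 1.95385.
ρ_SOR = ω* − 1 ≈ 0.95385.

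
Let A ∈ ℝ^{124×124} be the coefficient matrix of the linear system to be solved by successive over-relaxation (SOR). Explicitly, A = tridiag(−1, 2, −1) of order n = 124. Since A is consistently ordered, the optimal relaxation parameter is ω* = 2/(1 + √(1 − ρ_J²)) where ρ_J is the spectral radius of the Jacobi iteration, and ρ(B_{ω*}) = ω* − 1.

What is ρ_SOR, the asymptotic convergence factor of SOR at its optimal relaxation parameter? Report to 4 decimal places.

ρ_SOR = 0.9510

[ρ_J] n=124: ρ(B_J) = cos(π/(n+1)) = cos(π/125) = 0.9997.
√(1 − cos²(π/125)) = sin(π/125) ≈ 0.02513.
ω* = 2 / (1 + 0.02513) = 2 / 1.02513 ≈ 1.9510.
[ρ_SOR] ω* − 1 = 0.9510.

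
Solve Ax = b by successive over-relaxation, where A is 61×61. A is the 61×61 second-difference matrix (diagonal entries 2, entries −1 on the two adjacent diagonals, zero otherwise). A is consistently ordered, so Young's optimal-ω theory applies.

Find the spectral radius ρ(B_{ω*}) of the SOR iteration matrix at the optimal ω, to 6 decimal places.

ρ_SOR = 0.903585

[ρ_J] n=61: ρ(B_J) = cos(π/(n+1)) = cos(π/62) = 0.998717.
√(1−ρ_J²) simplifies to sin(π/62) = 0.0506492.
Young: ω* = 2/(1+√(1−ρ_J²)) = 2/(1+0.0506492) = 2/1.0506492 = 1.903585.
ρ_SOR = ω* − 1 ≈ 0.903585.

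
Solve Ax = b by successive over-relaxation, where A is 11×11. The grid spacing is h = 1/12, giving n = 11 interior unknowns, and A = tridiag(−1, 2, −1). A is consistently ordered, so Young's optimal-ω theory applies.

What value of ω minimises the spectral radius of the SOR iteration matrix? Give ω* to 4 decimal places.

spectrum of D⁻¹(L+U) = {cos(kπ/12) : 1≤k≤11}; ρ_J = cos(π/12) = 0.9659.
√(1−ρ_J²) simplifies to sin(π/12) = 0.25882.
[ω*] 2 ÷ (1 + 0.25882) = 2 ÷ 1.25882 = 1.5888.
ρ_SOR = ω* − 1 ≈ 0.5888.

ω* = 1.5888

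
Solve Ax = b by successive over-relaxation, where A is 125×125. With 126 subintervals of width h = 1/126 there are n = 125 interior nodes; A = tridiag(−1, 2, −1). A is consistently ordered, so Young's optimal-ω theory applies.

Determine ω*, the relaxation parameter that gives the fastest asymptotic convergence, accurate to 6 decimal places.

B_J for the 125×125 system has eigenvalues cos(kπ/126); ρ_J = cos(π/126) = 0.999689.
1 − cos²(π/126) = sin²(π/126) ⇒ √(1−ρ_J²) = sin(π/126) = 0.0249307.
Then 2/(1+√(1−ρ_J²)) = 2/(1+0.0249307); ω* = 2/1.0249307 = 1.951351.
ρ_SOR = ω* − 1 ≈ 0.951351.

ω* = 1.951351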